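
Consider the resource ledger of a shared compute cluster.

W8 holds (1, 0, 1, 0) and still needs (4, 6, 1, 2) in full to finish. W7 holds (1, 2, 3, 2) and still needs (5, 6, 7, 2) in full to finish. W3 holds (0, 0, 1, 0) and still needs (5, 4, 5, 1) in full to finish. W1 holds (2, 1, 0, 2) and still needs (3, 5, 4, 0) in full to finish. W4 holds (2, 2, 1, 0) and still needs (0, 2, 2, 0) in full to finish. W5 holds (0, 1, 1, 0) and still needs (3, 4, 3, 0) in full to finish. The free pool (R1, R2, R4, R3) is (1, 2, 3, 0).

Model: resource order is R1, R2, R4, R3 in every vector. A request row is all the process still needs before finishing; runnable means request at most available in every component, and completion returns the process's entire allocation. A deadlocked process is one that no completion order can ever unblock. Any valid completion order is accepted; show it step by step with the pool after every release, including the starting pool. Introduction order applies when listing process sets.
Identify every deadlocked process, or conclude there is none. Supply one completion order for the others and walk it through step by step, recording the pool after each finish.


Nothing here is deadlocked.
Key observation: W4 fits the free pool immediately, and its release cascades until everyone finishes.
The rest can finish in the order W4, W5, W1, W3, W8, W7. Walking it through:
  pool = (1, 2, 3, 0)
  W4: need (0, 2, 2, 0) fits (1, 2, 3, 0); releases (2, 2, 1, 0), pool now (3, 4, 4, 0)
  W5: need (3, 4, 3, 0) fits (3, 4, 4, 0); releases (0, 1, 1, 0), pool now (3, 5, 5, 0)
  W1: need (3, 5, 4, 0) fits (3, 5, 5, 0); releases (2, 1, 0, 2), pool now (5, 6, 5, 2)
  W3: need (5, 4, 5, 1) fits (5, 6, 5, 2); releases (0, 0, 1, 0), pool now (5, 6, 6, 2)
  W8: need (4, 6, 1, 2) fits (5, 6, 6, 2); releases (1, 0, 1, 0), pool now (6, 6, 7, 2)
  W7: need (5, 6, 7, 2) fits (6, 6, 7, 2); releases (1, 2, 3, 2), pool now (7, 8, 10, 4)


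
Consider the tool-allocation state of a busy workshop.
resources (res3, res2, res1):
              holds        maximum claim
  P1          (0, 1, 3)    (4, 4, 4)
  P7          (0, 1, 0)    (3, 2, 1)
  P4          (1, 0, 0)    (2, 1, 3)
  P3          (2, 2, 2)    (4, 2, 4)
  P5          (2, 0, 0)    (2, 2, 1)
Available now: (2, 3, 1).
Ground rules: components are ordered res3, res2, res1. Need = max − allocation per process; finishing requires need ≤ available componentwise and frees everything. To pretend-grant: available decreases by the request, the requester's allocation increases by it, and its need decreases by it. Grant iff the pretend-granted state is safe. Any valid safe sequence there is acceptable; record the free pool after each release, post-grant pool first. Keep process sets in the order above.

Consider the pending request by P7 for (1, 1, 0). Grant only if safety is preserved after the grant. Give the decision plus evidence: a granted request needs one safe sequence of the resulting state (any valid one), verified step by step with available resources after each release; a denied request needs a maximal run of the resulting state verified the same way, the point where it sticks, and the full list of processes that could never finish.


GRANT — the state after the grant stays safe, e.g. via P5, P7, P1, P4, P3.
Key observation: the transfer keeps a workable pool ((1, 2, 1)); P5 starts the safe sequence.
Verifying the post-grant state step by step:
  pool = (1, 2, 1)
  P5: need (0, 2, 1) fits (1, 2, 1); releases (2, 0, 0), pool now (3, 2, 1)
  P7: need (2, 0, 1) fits (3, 2, 1); releases (1, 2, 0), pool now (4, 4, 1)
  P1: need (4, 3, 1) fits (4, 4, 1); releases (0, 1, 3), pool now (4, 5, 4)
  P4: need (1, 1, 3) fits (4, 5, 4); releases (1, 0, 0), pool now (5, 5, 4)
  P3: need (2, 0, 2) fits (5, 5, 4); releases (2, 2, 2), pool now (7, 7, 6)


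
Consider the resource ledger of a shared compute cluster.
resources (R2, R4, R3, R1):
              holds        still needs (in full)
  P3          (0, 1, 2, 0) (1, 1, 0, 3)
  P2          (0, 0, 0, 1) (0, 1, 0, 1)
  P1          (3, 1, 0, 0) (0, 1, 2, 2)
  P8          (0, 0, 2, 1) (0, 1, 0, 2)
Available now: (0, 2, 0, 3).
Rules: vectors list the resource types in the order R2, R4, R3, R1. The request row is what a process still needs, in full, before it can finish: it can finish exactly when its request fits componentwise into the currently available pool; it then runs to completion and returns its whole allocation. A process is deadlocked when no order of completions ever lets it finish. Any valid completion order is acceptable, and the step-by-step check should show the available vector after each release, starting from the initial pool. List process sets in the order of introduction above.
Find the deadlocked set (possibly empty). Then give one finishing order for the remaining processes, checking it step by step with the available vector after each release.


The deadlocked set is empty.
Key observation: the pool covers P8 at once, and every later process fits after earlier releases.
The rest can finish in the order P8, P1, P2, P3. Verifying each step:
  pool = (0, 2, 0, 3)
  run P8 (needs (0, 1, 0, 2), free (0, 2, 0, 3)); after release of (0, 0, 2, 1) the pool is (0, 2, 2, 4)
  run P1 (needs (0, 1, 2, 2), free (0, 2, 2, 4)); after release of (3, 1, 0, 0) the pool is (3, 3, 2, 4)
  run P2 (needs (0, 1, 0, 1), free (3, 3, 2, 4)); after release of (0, 0, 0, 1) the pool is (3, 3, 2, 5)
  run P3 (needs (1, 1, 0, 3), free (3, 3, 2, 5)); after release of (0, 1, 2, 0) the pool is (3, 4, 4, 5)


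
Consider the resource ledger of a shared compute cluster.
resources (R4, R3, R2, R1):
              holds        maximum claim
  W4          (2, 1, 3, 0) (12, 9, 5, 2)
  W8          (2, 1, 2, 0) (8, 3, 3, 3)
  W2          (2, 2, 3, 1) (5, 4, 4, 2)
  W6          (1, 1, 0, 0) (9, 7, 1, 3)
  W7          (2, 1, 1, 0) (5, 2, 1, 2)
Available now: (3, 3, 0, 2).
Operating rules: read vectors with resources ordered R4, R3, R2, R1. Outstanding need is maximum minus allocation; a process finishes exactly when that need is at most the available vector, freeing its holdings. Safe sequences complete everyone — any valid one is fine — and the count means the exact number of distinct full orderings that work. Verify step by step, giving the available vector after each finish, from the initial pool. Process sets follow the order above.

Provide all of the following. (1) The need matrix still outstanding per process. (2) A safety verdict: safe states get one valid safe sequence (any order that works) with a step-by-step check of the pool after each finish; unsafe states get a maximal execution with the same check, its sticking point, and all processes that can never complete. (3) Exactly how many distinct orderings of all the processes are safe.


(1) Remaining need (order R4, R3, R2, R1):
  W4: (10, 8, 2, 2)
  W8: (6, 2, 1, 3)
  W2: (3, 2, 1, 1)
  W6: (8, 6, 1, 3)
  W7: (3, 1, 0, 2)
(2) SAFE — a valid safe sequence is W7, W2, W8, W6, W4.
Key observation: W7 is the earliest step where a requested resource binds exactly: need (3, 1, 0, 2), pool (3, 3, 0, 2) at its turn.
Walking it through:
  pool = (3, 3, 0, 2)
  W7: need (3, 1, 0, 2) fits (3, 3, 0, 2); releases (2, 1, 1, 0), pool now (5, 4, 1, 2)
  W2: need (3, 2, 1, 1) fits (5, 4, 1, 2); releases (2, 2, 3, 1), pool now (7, 6, 4, 3)
  W8: need (6, 2, 1, 3) fits (7, 6, 4, 3); releases (2, 1, 2, 0), pool now (9, 7, 6, 3)
  W6: need (8, 6, 1, 3) fits (9, 7, 6, 3); releases (1, 1, 0, 0), pool now (10, 8, 6, 3)
  W4: need (10, 8, 2, 2) fits (10, 8, 6, 3); releases (2, 1, 3, 0), pool now (12, 9, 9, 3)
(3) The exact count: 1 of the possible complete orderings is a safe sequence.


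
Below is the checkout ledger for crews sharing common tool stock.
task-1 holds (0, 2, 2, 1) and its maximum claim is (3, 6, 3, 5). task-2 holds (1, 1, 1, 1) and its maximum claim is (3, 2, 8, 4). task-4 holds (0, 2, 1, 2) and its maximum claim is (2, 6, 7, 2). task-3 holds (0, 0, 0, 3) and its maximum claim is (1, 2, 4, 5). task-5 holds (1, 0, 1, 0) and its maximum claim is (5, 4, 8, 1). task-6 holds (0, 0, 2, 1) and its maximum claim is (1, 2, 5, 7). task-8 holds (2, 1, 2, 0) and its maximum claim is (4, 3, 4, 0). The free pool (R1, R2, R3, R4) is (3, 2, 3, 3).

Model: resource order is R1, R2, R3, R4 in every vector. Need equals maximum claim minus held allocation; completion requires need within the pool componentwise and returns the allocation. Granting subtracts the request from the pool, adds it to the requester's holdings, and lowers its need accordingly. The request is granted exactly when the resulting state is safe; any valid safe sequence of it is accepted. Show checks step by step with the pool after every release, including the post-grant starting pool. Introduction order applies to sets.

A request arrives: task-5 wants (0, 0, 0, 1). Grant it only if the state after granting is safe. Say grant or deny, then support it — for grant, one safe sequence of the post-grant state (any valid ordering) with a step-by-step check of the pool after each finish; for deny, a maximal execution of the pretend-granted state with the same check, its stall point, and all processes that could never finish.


DENY — the pretend-granted state is unsafe.
Key observation: after task-8, task-3 the pool peaks at (5, 3, 5, 5), and each blocked process is short somewhere: task-1 on R2; task-2 on R3; task-4 on R2, R3; task-5 on R2, R3; task-6 on R4.
After a pretend grant, a maximal execution: task-8, task-3 — then nothing else fits. Check, step by step:
  pool = (3, 2, 3, 2)
  task-8: need (2, 2, 2, 0) fits (3, 2, 3, 2); releases (2, 1, 2, 0), pool now (5, 3, 5, 2)
  task-3: need (1, 2, 4, 2) fits (5, 3, 5, 2); releases (0, 0, 0, 3), pool now (5, 3, 5, 5)
  blocked: task-1 wants (3, 4, 1, 4), pool (5, 3, 5, 5) — not enough R2
  blocked: task-2 wants (2, 1, 7, 3), pool (5, 3, 5, 5) — not enough R3
  blocked: task-4 wants (2, 4, 6, 0), pool (5, 3, 5, 5) — not enough R2 and R3
  blocked: task-5 wants (4, 4, 7, 0), pool (5, 3, 5, 5) — not enough R2 and R3
  blocked: task-6 wants (1, 2, 3, 6), pool (5, 3, 5, 5) — not enough R4
Post-grant, the permanently blocked set is task-1, task-2, task-4, task-5 and task-6.


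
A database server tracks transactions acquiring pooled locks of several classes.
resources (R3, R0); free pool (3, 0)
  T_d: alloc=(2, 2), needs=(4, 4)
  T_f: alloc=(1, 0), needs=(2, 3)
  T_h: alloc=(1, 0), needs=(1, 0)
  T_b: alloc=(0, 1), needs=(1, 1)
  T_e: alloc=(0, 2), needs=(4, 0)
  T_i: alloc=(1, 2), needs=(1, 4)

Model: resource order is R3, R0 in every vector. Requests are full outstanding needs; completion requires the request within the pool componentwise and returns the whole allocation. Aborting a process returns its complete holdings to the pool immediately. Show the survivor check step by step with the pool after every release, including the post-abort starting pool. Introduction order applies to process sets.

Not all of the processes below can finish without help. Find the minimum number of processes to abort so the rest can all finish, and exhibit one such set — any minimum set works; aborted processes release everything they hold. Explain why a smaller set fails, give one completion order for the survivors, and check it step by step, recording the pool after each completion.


The answer: abort T_d.
Key observation: aborting T_d returns (2, 2), and T_i — hopeless before — runs at step 4 with the returned capacity in the pool.
No smaller set exists: with zero aborts the deadlock remains.
The survivors complete as T_e, T_h, T_b, T_i, T_f. Walking it through (starting from the post-abort pool):
  pool = (5, 2)
  T_e: need (4, 0) fits (5, 2); releases (0, 2), pool now (5, 4)
  T_h: need (1, 0) fits (5, 4); releases (1, 0), pool now (6, 4)
  T_b: need (1, 1) fits (6, 4); releases (0, 1), pool now (6, 5)
  T_i: need (1, 4) fits (6, 5); releases (1, 2), pool now (7, 7)
  T_f: need (2, 3) fits (7, 7); releases (1, 0), pool now (8, 7)


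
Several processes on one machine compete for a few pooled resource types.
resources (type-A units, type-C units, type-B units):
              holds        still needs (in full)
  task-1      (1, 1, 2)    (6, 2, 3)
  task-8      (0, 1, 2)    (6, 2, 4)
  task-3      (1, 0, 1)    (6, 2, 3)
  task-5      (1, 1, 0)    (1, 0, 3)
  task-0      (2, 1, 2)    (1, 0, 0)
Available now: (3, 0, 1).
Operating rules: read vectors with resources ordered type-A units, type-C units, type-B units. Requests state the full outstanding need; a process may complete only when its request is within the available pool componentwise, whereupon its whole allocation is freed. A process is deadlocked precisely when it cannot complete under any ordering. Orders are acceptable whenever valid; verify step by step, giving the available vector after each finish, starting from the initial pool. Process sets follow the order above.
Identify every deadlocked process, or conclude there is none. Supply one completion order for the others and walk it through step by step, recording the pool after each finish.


The deadlocked set is empty.
Key observation: there is always a runnable process — task-0 first — so the state unwinds completely.
A valid finishing order for the others: task-0, task-5, task-1, task-3, task-8. Check, step by step:
  pool = (3, 0, 1)
  task-0 needs (1, 0, 0) <= (3, 0, 1) -> finishes; pool += (2, 1, 2) = (5, 1, 3)
  task-5 needs (1, 0, 3) <= (5, 1, 3) -> finishes; pool += (1, 1, 0) = (6, 2, 3)
  task-1 needs (6, 2, 3) <= (6, 2, 3) -> finishes; pool += (1, 1, 2) = (7, 3, 5)
  task-3 needs (6, 2, 3) <= (7, 3, 5) -> finishes; pool += (1, 0, 1) = (8, 3, 6)
  task-8 needs (6, 2, 4) <= (8, 3, 6) -> finishes; pool += (0, 1, 2) = (8, 4, 8)


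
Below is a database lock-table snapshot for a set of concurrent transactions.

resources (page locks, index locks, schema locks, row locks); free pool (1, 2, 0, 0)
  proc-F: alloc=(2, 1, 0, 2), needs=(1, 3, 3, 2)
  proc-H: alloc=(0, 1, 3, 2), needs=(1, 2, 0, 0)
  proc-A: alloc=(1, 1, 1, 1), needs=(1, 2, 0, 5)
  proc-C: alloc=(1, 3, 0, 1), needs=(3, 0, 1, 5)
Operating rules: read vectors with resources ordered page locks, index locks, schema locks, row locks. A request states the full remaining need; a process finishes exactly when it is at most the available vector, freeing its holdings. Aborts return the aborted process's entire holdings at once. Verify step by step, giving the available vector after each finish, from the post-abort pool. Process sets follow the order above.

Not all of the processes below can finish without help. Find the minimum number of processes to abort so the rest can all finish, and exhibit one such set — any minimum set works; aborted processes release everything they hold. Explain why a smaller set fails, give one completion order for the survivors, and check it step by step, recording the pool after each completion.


Abort proc-C.
Key observation: proc-A had no path to completion before; after the abort of proc-C ((1, 3, 0, 1) returned), step 3 is where it fits.
Why nothing smaller works: aborting no one leaves the state deadlocked as given.
Survivors finish in the order: proc-H, proc-F, proc-A. Check, step by step (pool after the aborts first):
  pool = (2, 5, 0, 1)
  proc-H needs (1, 2, 0, 0) <= (2, 5, 0, 1) -> finishes; pool += (0, 1, 3, 2) = (2, 6, 3, 3)
  proc-F needs (1, 3, 3, 2) <= (2, 6, 3, 3) -> finishes; pool += (2, 1, 0, 2) = (4, 7, 3, 5)
  proc-A needs (1, 2, 0, 5) <= (4, 7, 3, 5) -> finishes; pool += (1, 1, 1, 1) = (5, 8, 4, 6)


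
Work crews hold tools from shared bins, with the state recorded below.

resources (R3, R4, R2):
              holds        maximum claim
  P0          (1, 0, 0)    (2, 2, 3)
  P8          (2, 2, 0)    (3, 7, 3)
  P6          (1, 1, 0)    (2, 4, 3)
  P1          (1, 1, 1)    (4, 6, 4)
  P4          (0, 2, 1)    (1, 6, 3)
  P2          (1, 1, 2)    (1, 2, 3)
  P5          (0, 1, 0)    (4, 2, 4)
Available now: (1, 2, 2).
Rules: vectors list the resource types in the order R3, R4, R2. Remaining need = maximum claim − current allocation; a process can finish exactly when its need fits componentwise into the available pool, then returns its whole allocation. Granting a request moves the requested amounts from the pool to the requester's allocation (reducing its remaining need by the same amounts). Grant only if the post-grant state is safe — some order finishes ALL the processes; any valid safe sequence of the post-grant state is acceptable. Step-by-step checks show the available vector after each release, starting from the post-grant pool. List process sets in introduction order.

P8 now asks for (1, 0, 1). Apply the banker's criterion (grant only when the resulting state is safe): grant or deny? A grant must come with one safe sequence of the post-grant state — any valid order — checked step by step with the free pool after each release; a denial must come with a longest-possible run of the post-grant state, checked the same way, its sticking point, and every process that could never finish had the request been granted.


GRANT — the state after the grant stays safe, e.g. via P2, P0, P6, P4, P1, P8, P5.
Key observation: even at the reduced pool (0, 2, 1), P2 fits immediately, so safety survives the grant.
Check on the post-grant state, step by step:
  pool = (0, 2, 1)
  P2 needs (0, 1, 1) <= (0, 2, 1) -> finishes; pool += (1, 1, 2) = (1, 3, 3)
  P0 needs (1, 2, 3) <= (1, 3, 3) -> finishes; pool += (1, 0, 0) = (2, 3, 3)
  P6 needs (1, 3, 3) <= (2, 3, 3) -> finishes; pool += (1, 1, 0) = (3, 4, 3)
  P4 needs (1, 4, 2) <= (3, 4, 3) -> finishes; pool += (0, 2, 1) = (3, 6, 4)
  P1 needs (3, 5, 3) <= (3, 6, 4) -> finishes; pool += (1, 1, 1) = (4, 7, 5)
  P8 needs (0, 5, 2) <= (4, 7, 5) -> finishes; pool += (3, 2, 1) = (7, 9, 6)
  P5 needs (4, 1, 4) <= (7, 9, 6) -> finishes; pool += (0, 1, 0) = (7, 10, 6)


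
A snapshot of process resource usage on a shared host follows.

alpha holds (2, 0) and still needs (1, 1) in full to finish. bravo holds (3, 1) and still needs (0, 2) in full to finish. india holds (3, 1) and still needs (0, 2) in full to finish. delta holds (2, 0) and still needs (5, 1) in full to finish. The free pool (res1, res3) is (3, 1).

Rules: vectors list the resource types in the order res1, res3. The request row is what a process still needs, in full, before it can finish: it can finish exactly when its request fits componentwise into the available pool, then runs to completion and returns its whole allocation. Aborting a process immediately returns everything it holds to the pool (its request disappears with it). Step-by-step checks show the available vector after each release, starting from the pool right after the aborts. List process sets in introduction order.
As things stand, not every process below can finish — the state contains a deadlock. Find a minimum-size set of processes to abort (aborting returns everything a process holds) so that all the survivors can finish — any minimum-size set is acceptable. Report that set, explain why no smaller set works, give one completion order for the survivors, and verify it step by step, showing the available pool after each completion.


The answer: abort bravo.
Key observation: india was stuck for good until bravo gave back (3, 1); in the order shown it finishes at step 3.
No smaller set exists: with zero aborts the deadlock remains.
One survivor order: alpha, delta, india. Walking it through (post-abort pool first):
  pool = (6, 2)
  alpha: need (1, 1) fits (6, 2); releases (2, 0), pool now (8, 2)
  delta: need (5, 1) fits (8, 2); releases (2, 0), pool now (10, 2)
  india: need (0, 2) fits (10, 2); releases (3, 1), pool now (13, 3)


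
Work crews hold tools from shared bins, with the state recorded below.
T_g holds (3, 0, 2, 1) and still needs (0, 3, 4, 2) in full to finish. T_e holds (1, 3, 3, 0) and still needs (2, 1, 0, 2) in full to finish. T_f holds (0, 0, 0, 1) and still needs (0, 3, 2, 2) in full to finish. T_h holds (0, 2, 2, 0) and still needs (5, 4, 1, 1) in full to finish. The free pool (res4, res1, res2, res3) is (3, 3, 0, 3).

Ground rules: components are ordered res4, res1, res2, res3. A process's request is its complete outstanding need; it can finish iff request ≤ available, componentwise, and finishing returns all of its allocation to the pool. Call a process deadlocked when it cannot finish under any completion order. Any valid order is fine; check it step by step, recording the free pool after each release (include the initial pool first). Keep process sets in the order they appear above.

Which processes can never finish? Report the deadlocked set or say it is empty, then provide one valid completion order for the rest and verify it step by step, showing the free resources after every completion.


Deadlocked set: T_g and T_h.
Key observation: after T_e, T_f the pool peaks at (4, 6, 3, 4), and each blocked process is short somewhere: T_g on res2; T_h on res4.
One completion order for the rest: T_e, T_f. Check, step by step:
  pool = (3, 3, 0, 3)
  T_e needs (2, 1, 0, 2) <= (3, 3, 0, 3) -> finishes; pool += (1, 3, 3, 0) = (4, 6, 3, 3)
  T_f needs (0, 3, 2, 2) <= (4, 6, 3, 3) -> finishes; pool += (0, 0, 0, 1) = (4, 6, 3, 4)
None of the blocked processes ever fits:
  blocked: T_g wants (0, 3, 4, 2), pool (4, 6, 3, 4) — not enough res2
  blocked: T_h wants (5, 4, 1, 1), pool (4, 6, 3, 4) — not enough res4


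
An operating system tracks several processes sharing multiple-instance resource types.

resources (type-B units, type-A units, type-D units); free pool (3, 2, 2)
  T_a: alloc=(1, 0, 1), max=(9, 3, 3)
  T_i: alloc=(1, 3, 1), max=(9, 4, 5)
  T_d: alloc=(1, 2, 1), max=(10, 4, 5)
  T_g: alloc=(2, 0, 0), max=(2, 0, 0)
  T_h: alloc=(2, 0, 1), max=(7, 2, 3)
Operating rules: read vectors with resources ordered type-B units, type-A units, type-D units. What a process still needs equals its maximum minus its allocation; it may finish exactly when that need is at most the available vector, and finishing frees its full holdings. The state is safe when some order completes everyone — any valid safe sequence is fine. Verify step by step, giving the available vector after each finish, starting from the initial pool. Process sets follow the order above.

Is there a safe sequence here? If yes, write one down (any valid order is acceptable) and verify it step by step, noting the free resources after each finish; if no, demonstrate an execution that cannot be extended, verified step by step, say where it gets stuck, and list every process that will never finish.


UNSAFE.
Key observation: type-B units is the bottleneck — with T_g, T_h done the pool holds (7, 2, 3), short of every remaining need.
A maximal execution: T_g, T_h — then nothing else fits. Check, step by step:
  pool = (3, 2, 2)
  T_g: need (0, 0, 0) fits (3, 2, 2); releases (2, 0, 0), pool now (5, 2, 2)
  T_h: need (5, 2, 2) fits (5, 2, 2); releases (2, 0, 1), pool now (7, 2, 3)
  blocked: T_a wants (8, 3, 2), pool (7, 2, 3) — not enough type-B units and type-A units
  blocked: T_i wants (8, 1, 4), pool (7, 2, 3) — not enough type-B units and type-D units
  blocked: T_d wants (9, 2, 4), pool (7, 2, 3) — not enough type-B units and type-D units
Never able to finish: T_a, T_i and T_d.


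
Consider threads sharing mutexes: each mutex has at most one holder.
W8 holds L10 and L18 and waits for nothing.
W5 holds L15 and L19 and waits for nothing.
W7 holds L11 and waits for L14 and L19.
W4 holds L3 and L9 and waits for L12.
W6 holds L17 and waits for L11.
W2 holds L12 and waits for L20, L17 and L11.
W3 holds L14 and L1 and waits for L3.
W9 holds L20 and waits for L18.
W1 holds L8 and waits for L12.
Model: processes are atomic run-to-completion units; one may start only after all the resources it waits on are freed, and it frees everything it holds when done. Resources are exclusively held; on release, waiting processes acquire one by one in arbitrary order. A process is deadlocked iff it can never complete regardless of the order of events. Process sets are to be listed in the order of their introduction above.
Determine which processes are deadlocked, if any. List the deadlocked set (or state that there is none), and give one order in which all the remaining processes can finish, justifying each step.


Deadlocked set: W7, W4, W6, W2, W3 and W1.
Key observation: the wait chain closes on itself along W7 -> W3 -> W4 -> W2 -> W7; W6 is caught in further circular waits and W1 waits into the deadlock from upstream.
The rest can finish in the order W5, W8, W9.
Check, step by step:
  W5 waits on nothing -> runs at once and releases L15 and L19
  W8 waits on nothing -> runs at once and releases L10 and L18
  W9 waits on L18 — all released -> runs and releases L20


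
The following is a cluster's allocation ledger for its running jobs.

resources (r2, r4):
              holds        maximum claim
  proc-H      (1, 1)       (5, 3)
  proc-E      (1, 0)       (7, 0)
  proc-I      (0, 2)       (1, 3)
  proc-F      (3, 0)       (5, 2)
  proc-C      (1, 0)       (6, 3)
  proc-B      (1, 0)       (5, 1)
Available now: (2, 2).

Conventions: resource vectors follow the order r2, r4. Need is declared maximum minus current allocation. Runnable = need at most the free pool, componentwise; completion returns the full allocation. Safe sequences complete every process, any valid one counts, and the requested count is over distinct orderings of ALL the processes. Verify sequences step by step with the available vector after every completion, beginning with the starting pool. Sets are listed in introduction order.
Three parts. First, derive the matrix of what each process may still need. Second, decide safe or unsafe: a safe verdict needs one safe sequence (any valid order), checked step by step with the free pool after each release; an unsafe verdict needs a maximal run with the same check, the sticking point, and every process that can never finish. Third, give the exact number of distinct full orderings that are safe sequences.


(1) Remaining need (order r2, r4):
  proc-H: (4, 2)
  proc-E: (6, 0)
  proc-I: (1, 1)
  proc-F: (2, 2)
  proc-C: (5, 3)
  proc-B: (4, 1)
(2) SAFE. One safe sequence: proc-F, proc-I, proc-H, proc-C, proc-B, proc-E.
Key observation: the order's first zero-slack moment is proc-F ((2, 2) needed, (2, 2) free — a requested resource with nothing to spare).
Verifying each step:
  pool = (2, 2)
  run proc-F (needs (2, 2), free (2, 2)); after release of (3, 0) the pool is (5, 2)
  run proc-I (needs (1, 1), free (5, 2)); after release of (0, 2) the pool is (5, 4)
  run proc-H (needs (4, 2), free (5, 4)); after release of (1, 1) the pool is (6, 5)
  run proc-C (needs (5, 3), free (6, 5)); after release of (1, 0) the pool is (7, 5)
  run proc-B (needs (4, 1), free (7, 5)); after release of (1, 0) the pool is (8, 5)
  run proc-E (needs (6, 0), free (8, 5)); after release of (1, 0) the pool is (9, 5)
(3) Precisely 76 of the possible complete orderings are safe sequences.


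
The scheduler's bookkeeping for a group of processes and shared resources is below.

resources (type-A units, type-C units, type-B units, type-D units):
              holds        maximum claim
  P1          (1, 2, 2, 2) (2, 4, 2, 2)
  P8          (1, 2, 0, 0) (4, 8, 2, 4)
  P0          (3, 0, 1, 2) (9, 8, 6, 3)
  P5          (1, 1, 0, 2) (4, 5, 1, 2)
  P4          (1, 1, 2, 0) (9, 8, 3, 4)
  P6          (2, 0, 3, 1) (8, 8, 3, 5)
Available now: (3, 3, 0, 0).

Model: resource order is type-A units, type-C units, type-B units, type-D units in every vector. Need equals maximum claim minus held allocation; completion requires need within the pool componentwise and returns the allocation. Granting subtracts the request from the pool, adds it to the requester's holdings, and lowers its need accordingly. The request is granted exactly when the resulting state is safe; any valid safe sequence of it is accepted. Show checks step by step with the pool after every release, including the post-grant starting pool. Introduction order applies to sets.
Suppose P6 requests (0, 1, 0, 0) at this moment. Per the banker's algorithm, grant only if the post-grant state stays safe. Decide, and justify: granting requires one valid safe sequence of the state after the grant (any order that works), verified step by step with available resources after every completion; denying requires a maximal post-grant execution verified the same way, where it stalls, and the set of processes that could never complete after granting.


DENY. Granting would leave the state unsafe.
Key observation: no order helps: past P1, P5, the free pool tops out at (5, 5, 2, 4), below what each blocked process needs in type-C units.
Pretend the grant happened; the run P1, P5 goes as far as possible. Walking it through:
  pool = (3, 2, 0, 0)
  P1 needs (1, 2, 0, 0) <= (3, 2, 0, 0) -> finishes; pool += (1, 2, 2, 2) = (4, 4, 2, 2)
  P5 needs (3, 4, 1, 0) <= (4, 4, 2, 2) -> finishes; pool += (1, 1, 0, 2) = (5, 5, 2, 4)
  P8 cannot run: need (3, 6, 2, 4) vs free (5, 5, 2, 4) (insufficient type-C units)
  P0 cannot run: need (6, 8, 5, 1) vs free (5, 5, 2, 4) (insufficient type-A units, type-C units and type-B units)
  P4 cannot run: need (8, 7, 1, 4) vs free (5, 5, 2, 4) (insufficient type-A units and type-C units)
  P6 cannot run: need (6, 7, 0, 4) vs free (5, 5, 2, 4) (insufficient type-A units and type-C units)
Processes that could never finish after the grant: P8, P0, P4 and P6.


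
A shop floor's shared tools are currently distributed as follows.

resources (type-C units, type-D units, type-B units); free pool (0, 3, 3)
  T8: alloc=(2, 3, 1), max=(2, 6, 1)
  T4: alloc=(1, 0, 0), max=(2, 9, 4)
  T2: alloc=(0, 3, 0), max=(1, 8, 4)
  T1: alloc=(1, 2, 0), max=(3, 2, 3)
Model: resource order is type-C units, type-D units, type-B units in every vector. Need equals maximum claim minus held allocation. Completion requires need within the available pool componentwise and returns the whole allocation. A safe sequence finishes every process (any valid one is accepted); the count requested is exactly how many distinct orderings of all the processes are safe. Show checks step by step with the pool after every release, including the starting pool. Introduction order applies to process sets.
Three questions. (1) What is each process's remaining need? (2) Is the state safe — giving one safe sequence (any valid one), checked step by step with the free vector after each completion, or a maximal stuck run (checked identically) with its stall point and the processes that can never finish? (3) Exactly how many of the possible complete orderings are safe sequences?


(1) Need matrix, components ordered type-C units, type-D units, type-B units:
  T8: (0, 3, 0)
  T4: (1, 9, 4)
  T2: (1, 5, 4)
  T1: (2, 0, 3)
(2) SAFE. One safe sequence: T8, T1, T2, T4.
Key observation: reading the order forward, T8 is the first process whose need (0, 3, 0) meets the free pool (0, 3, 3) exactly on a resource it requests.
Verifying each step:
  pool = (0, 3, 3)
  T8 needs (0, 3, 0) <= (0, 3, 3) -> finishes; pool += (2, 3, 1) = (2, 6, 4)
  T1 needs (2, 0, 3) <= (2, 6, 4) -> finishes; pool += (1, 2, 0) = (3, 8, 4)
  T2 needs (1, 5, 4) <= (3, 8, 4) -> finishes; pool += (0, 3, 0) = (3, 11, 4)
  T4 needs (1, 9, 4) <= (3, 11, 4) -> finishes; pool += (1, 0, 0) = (4, 11, 4)
(3) Precisely 3 of the possible complete orderings are safe sequences.


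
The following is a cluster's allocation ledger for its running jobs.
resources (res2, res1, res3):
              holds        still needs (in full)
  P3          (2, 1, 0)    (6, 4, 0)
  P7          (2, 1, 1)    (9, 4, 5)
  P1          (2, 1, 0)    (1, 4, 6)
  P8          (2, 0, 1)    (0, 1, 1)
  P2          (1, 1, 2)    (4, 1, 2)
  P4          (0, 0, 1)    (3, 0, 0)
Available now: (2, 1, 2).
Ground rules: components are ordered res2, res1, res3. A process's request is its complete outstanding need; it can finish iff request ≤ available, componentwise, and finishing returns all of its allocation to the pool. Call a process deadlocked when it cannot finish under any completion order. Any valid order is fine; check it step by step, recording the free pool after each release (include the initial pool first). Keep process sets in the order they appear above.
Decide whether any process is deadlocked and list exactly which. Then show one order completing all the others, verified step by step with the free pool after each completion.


Deadlocked: P3, P7 and P1.
Key observation: once P8, P4, P2 finish, the pool peaks at (5, 2, 6) — and every remaining process still needs more res1 than that.
A valid finishing order for the others: P8, P4, P2. Step-by-step check:
  pool = (2, 1, 2)
  P8: need (0, 1, 1) fits (2, 1, 2); releases (2, 0, 1), pool now (4, 1, 3)
  P4: need (3, 0, 0) fits (4, 1, 3); releases (0, 0, 1), pool now (4, 1, 4)
  P2: need (4, 1, 2) fits (4, 1, 4); releases (1, 1, 2), pool now (5, 2, 6)
The blocked processes can never fit:
  P3 still needs (6, 4, 0) but only (5, 2, 6) is free — short on res2 and res1
  P7 still needs (9, 4, 5) but only (5, 2, 6) is free — short on res2 and res1
  P1 still needs (1, 4, 6) but only (5, 2, 6) is free — short on res1


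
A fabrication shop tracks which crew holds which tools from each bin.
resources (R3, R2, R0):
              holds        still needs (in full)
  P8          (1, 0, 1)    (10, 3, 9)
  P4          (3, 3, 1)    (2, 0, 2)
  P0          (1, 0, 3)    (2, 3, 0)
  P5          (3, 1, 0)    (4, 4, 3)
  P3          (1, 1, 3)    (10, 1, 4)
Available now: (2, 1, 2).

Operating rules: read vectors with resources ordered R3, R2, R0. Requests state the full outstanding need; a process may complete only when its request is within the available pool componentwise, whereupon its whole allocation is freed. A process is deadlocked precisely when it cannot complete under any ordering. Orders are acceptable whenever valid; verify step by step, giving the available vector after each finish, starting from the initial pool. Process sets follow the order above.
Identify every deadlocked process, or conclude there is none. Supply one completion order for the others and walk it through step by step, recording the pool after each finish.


The deadlocked set is P8 and P3.
Key observation: no order helps: past P4, P5, P0, the free pool tops out at (9, 5, 6), below what each blocked process needs in R3.
The rest can finish in the order P4, P5, P0. Check, step by step:
  pool = (2, 1, 2)
  P4: need (2, 0, 2) fits (2, 1, 2); releases (3, 3, 1), pool now (5, 4, 3)
  P5: need (4, 4, 3) fits (5, 4, 3); releases (3, 1, 0), pool now (8, 5, 3)
  P0: need (2, 3, 0) fits (8, 5, 3); releases (1, 0, 3), pool now (9, 5, 6)
None of the blocked processes ever fits:
  blocked: P8 wants (10, 3, 9), pool (9, 5, 6) — not enough R3 and R0
  blocked: P3 wants (10, 1, 4), pool (9, 5, 6) — not enough R3


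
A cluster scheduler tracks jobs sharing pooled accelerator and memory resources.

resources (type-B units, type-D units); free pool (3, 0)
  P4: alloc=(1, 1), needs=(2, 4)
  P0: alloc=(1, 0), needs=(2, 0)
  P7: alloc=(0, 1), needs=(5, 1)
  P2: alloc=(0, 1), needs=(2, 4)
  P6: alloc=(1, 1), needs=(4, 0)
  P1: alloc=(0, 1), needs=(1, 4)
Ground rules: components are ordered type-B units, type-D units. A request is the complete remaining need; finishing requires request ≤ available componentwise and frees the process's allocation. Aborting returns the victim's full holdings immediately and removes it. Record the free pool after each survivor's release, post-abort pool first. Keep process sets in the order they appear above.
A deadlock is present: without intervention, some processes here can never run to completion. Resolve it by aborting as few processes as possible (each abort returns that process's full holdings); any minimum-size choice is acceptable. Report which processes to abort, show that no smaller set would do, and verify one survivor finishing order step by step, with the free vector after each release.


The answer: abort P4 and P1.
Key observation: before aborting P4 and P1, P2 was permanently blocked — no order could ever run it; afterwards it completes at step 4.
Minimality, checking each single-abort alternative: P4 alone leaves P2 blocked (short on type-D units); P0 alone leaves P4 blocked (short on type-D units); P7 alone leaves P4 blocked (short on type-D units); P2 alone leaves P4 blocked (short on type-D units); P6 alone leaves P4 blocked (short on type-D units); P1 alone leaves P4 blocked (short on type-D units).
Survivors finish in the order: P6, P0, P7, P2. Verifying each step (pool after the aborts first):
  pool = (4, 2)
  run P6 (needs (4, 0), free (4, 2)); after release of (1, 1) the pool is (5, 3)
  run P0 (needs (2, 0), free (5, 3)); after release of (1, 0) the pool is (6, 3)
  run P7 (needs (5, 1), free (6, 3)); after release of (0, 1) the pool is (6, 4)
  run P2 (needs (2, 4), free (6, 4)); after release of (0, 1) the pool is (6, 5)


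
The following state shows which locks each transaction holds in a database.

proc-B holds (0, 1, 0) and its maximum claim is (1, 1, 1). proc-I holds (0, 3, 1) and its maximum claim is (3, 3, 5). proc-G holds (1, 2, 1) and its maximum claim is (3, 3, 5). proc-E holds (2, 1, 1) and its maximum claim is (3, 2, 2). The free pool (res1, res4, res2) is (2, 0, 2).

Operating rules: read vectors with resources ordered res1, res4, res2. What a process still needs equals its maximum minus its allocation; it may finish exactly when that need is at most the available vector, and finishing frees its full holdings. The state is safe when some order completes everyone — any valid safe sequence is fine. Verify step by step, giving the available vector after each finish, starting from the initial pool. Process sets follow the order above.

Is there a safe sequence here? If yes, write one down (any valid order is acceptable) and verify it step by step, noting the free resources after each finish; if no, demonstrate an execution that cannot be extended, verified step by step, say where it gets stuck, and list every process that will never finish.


UNSAFE.
Key observation: the pool after proc-B, proc-E is (4, 2, 3); every surviving request exceeds it in res2, so progress ends there.
A maximal execution: proc-B, proc-E — then nothing else fits. Verifying each step:
  pool = (2, 0, 2)
  proc-B needs (1, 0, 1) <= (2, 0, 2) -> finishes; pool += (0, 1, 0) = (2, 1, 2)
  proc-E needs (1, 1, 1) <= (2, 1, 2) -> finishes; pool += (2, 1, 1) = (4, 2, 3)
  proc-I still needs (3, 0, 4) but only (4, 2, 3) is free — short on res2
  proc-G still needs (2, 1, 4) but only (4, 2, 3) is free — short on res2
Never able to finish: proc-I and proc-G.


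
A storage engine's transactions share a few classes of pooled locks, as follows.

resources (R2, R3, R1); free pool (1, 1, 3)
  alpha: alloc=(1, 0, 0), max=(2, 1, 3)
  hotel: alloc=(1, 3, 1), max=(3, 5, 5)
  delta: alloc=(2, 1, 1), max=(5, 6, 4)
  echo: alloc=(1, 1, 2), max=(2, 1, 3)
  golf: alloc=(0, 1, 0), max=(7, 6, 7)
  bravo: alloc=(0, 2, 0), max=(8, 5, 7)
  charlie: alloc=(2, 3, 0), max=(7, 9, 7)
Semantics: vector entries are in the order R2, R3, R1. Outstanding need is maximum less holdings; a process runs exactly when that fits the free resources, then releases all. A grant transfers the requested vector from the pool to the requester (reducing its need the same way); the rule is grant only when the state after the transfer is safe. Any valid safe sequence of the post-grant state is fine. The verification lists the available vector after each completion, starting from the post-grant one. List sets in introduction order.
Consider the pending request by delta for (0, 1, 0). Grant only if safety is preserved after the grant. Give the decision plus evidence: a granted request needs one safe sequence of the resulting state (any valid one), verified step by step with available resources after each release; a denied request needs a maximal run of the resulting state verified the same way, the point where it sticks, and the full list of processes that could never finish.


DENY: after the grant no complete ordering would exist.
Key observation: R3 is the bottleneck — with echo, alpha done the pool holds (3, 1, 5), short of every remaining need.
Pretend the grant happened; the run echo, alpha goes as far as possible. Walking it through:
  pool = (1, 0, 3)
  echo: need (1, 0, 1) fits (1, 0, 3); releases (1, 1, 2), pool now (2, 1, 5)
  alpha: need (1, 1, 3) fits (2, 1, 5); releases (1, 0, 0), pool now (3, 1, 5)
  hotel still needs (2, 2, 4) but only (3, 1, 5) is free — short on R3
  delta still needs (3, 4, 3) but only (3, 1, 5) is free — short on R3
  golf still needs (7, 5, 7) but only (3, 1, 5) is free — short on R2, R3 and R1
  bravo still needs (8, 3, 7) but only (3, 1, 5) is free — short on R2, R3 and R1
  charlie still needs (5, 6, 7) but only (3, 1, 5) is free — short on R2, R3 and R1
Processes that could never finish after the grant: hotel, delta, golf, bravo and charlie.
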